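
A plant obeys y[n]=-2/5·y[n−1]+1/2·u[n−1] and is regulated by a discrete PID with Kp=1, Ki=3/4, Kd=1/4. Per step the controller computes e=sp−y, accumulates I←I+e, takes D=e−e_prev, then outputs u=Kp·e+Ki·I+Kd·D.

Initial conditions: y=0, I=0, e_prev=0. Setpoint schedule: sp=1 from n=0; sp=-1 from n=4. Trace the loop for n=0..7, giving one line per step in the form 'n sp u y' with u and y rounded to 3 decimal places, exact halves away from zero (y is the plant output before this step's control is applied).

0 1 2.000 0.000
1 1 0.500 1.000
2 1 3.050 -0.150
3 1 0.155 1.585
4 -1 0.433 -0.557
5 -1 -1.926 0.439
6 -1 0.399 -1.139
7 -1 -3.479 0.655

(exact arithmetic carried between steps; '≈' marks a value shown rounded to 6 d.p. or computed from one; I and e_prev carry over from the previous line; the table rounds u and y to 3 d.p., halves away from zero)
n=0: y=0, sp=1, e=sp−y=1; I=1, D=e−e_prev=1; u=1·1+3/4·1+1/4·1=2; next y=-2/5·0+1/2·2=1
n=1: y=1, sp=1, e=sp−y=0; I=1, D=e−e_prev=-1; u=1·0+3/4·1+1/4·(-1)=0.5; next y=-2/5·1+1/2·0.5=-0.15
n=2: y=-0.15, sp=1, e=sp−y=1.15; I=2.15, D=e−e_prev=1.15; u=1·1.15+3/4·2.15+1/4·1.15=3.05; next y=-2/5·(-0.15)+1/2·3.05=1.585
n=3: y=1.585, sp=1, e=sp−y=-0.585; I=1.565, D=e−e_prev=-1.735; u=1·(-0.585)+3/4·1.565+1/4·(-1.735)=0.155; next y=-2/5·1.585+1/2·0.155=-0.5565
n=4: y=-0.5565, sp=-1, e=sp−y=-0.4435; I=1.1215, D=e−e_prev=0.1415; u=1·(-0.4435)+3/4·1.1215+1/4·0.1415=0.433; next y=-2/5·(-0.5565)+1/2·0.433=0.4391
n=5: y=0.4391, sp=-1, e=sp−y=-1.4391; I=-0.3176, D=e−e_prev=-0.9956; u=1·(-1.4391)+3/4·(-0.3176)+1/4·(-0.9956)=-1.9262; next y=-2/5·0.4391+1/2·(-1.9262)=-1.13874
n=6: y=-1.13874, sp=-1, e=sp−y=0.13874; I=-0.17886, D=e−e_prev=1.57784; u=1·0.13874+3/4·(-0.17886)+1/4·1.57784=0.399055; next y=-2/5·(-1.13874)+1/2·0.399055≈0.655024
n=7: y≈0.655024, sp=-1, e=sp−y≈-1.655024; I≈-1.833884, D=e−e_prev≈-1.793764; u=1·(-1.655024)+3/4·(-1.833884)+1/4·(-1.793764)≈-3.478877; next y=-2/5·0.655024+1/2·(-3.478877)≈-2.001448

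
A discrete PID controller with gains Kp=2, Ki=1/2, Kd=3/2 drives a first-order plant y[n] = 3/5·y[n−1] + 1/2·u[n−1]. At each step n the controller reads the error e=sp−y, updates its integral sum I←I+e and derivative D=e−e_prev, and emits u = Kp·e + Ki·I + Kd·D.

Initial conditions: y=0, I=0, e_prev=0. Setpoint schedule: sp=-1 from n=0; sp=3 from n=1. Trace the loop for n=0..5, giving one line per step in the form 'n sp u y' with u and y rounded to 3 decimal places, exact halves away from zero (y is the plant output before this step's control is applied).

0 -1 -4.000 0.000
1 3 21.000 -2.000
2 3 -30.700 9.300
3 3 59.380 -9.770
4 3 -97.232 23.828
5 3 175.340 -34.319

(exact arithmetic carried between steps; '≈' marks a value shown rounded to 6 d.p. or computed from one; I and e_prev carry over from the previous line; the table rounds u and y to 3 d.p., halves away from zero)
n=0: y=0, sp=-1, e=sp−y=-1; I=-1, D=e−e_prev=-1; u=2·(-1)+1/2·(-1)+3/2·(-1)=-4; next y=3/5·0+1/2·(-4)=-2
n=1: y=-2, sp=3, e=sp−y=5; I=4, D=e−e_prev=6; u=2·5+1/2·4+3/2·6=21; next y=3/5·(-2)+1/2·21=9.3
n=2: y=9.3, sp=3, e=sp−y=-6.3; I=-2.3, D=e−e_prev=-11.3; u=2·(-6.3)+1/2·(-2.3)+3/2·(-11.3)=-30.7; next y=3/5·9.3+1/2·(-30.7)=-9.77
n=3: y=-9.77, sp=3, e=sp−y=12.77; I=10.47, D=e−e_prev=19.07; u=2·12.77+1/2·10.47+3/2·19.07=59.38; next y=3/5·(-9.77)+1/2·59.38=23.828
n=4: y=23.828, sp=3, e=sp−y=-20.828; I=-10.358, D=e−e_prev=-33.598; u=2·(-20.828)+1/2·(-10.358)+3/2·(-33.598)=-97.232; next y=3/5·23.828+1/2·(-97.232)=-34.3192
n=5: y=-34.3192, sp=3, e=sp−y=37.3192; I=26.9612, D=e−e_prev=58.1472; u=2·37.3192+1/2·26.9612+3/2·58.1472=175.3398; next y=3/5·(-34.3192)+1/2·175.3398=67.07838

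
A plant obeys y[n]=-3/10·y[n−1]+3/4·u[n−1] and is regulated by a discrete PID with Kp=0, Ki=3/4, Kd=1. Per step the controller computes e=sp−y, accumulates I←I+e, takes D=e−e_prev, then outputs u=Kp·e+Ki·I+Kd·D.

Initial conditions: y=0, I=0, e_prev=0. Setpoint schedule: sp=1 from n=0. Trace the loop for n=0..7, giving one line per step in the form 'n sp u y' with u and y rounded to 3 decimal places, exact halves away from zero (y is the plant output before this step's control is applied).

0 1 1.750 0.000
1 1 -0.797 1.313
2 1 4.313 -0.991
3 1 -4.414 3.532
4 1 12.040 -4.370
5 1 -17.579 10.341
6 1 36.723 -16.286
7 1 -62.189 32.428

(exact arithmetic carried between steps; '≈' marks a value shown rounded to 6 d.p. or computed from one; I and e_prev carry over from the previous line; the table rounds u and y to 3 d.p., halves away from zero)
n=0: y=0, sp=1, e=sp−y=1; I=1, D=e−e_prev=1; u=0·1+3/4·1+1·1=1.75; next y=-3/10·0+3/4·1.75=1.3125
n=1: y=1.3125, sp=1, e=sp−y=-0.3125; I=0.6875, D=e−e_prev=-1.3125; u=0·(-0.3125)+3/4·0.6875+1·(-1.3125)=-0.796875; next y=-3/10·1.3125+3/4·(-0.796875)≈-0.991406
n=2: y≈-0.991406, sp=1, e=sp−y≈1.991406; I≈2.678906, D=e−e_prev≈2.303906; u=0·1.991406+3/4·2.678906+1·2.303906≈4.313086; next y=-3/10·(-0.991406)+3/4·4.313086≈3.532236
n=3: y≈3.532236, sp=1, e=sp−y≈-2.532236; I≈0.146670, D=e−e_prev≈-4.523643; u=0·(-2.532236)+3/4·0.146670+1·(-4.523643)≈-4.413640; next y=-3/10·3.532236+3/4·(-4.413640)≈-4.369901
n=4: y≈-4.369901, sp=1, e=sp−y≈5.369901; I≈5.516571, D=e−e_prev≈7.902137; u=0·5.369901+3/4·5.516571+1·7.902137≈12.039566; next y=-3/10·(-4.369901)+3/4·12.039566≈10.340644
n=5: y≈10.340644, sp=1, e=sp−y≈-9.340644; I≈-3.824074, D=e−e_prev≈-14.710545; u=0·(-9.340644)+3/4·(-3.824074)+1·(-14.710545)≈-17.578601; next y=-3/10·10.340644+3/4·(-17.578601)≈-16.286144
n=6: y≈-16.286144, sp=1, e=sp−y≈17.286144; I≈13.462070, D=e−e_prev≈26.626788; u=0·17.286144+3/4·13.462070+1·26.626788≈36.723341; next y=-3/10·(-16.286144)+3/4·36.723341≈32.428349
n=7: y≈32.428349, sp=1, e=sp−y≈-31.428349; I≈-17.966279, D=e−e_prev≈-48.714493; u=0·(-31.428349)+3/4·(-17.966279)+1·(-48.714493)≈-62.189201; next y=-3/10·32.428349+3/4·(-62.189201)≈-56.370406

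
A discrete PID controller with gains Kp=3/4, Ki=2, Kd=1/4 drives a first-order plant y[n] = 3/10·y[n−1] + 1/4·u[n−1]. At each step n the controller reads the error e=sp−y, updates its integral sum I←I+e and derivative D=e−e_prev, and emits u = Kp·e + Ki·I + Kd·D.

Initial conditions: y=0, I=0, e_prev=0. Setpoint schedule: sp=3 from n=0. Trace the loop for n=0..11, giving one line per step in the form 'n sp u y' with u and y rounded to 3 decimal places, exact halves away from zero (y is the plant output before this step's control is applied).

0 3 9.000 0.000
1 3 7.500 2.250
2 3 8.663 2.550
3 3 8.496 2.931
4 3 8.512 3.003
5 3 8.446 3.029
6 3 8.421 3.020
7 3 8.405 3.011
8 3 8.400 3.005
9 3 8.399 3.001
10 3 8.399 3.000
11 3 8.399 3.000

(exact arithmetic carried between steps; '≈' marks a value shown rounded to 6 d.p. or computed from one; I and e_prev carry over from the previous line; the table rounds u and y to 3 d.p., halves away from zero)
n=0: y=0, sp=3, e=sp−y=3; I=3, D=e−e_prev=3; u=3/4·3+2·3+1/4·3=9; next y=3/10·0+1/4·9=2.25
n=1: y=2.25, sp=3, e=sp−y=0.75; I=3.75, D=e−e_prev=-2.25; u=3/4·0.75+2·3.75+1/4·(-2.25)=7.5; next y=3/10·2.25+1/4·7.5=2.55
n=2: y=2.55, sp=3, e=sp−y=0.45; I=4.2, D=e−e_prev=-0.3; u=3/4·0.45+2·4.2+1/4·(-0.3)=8.6625; next y=3/10·2.55+1/4·8.6625=2.930625
n=3: y=2.930625, sp=3, e=sp−y=0.069375; I=4.269375, D=e−e_prev=-0.380625; u=3/4·0.069375+2·4.269375+1/4·(-0.380625)=8.495625; next y=3/10·2.930625+1/4·8.495625≈3.003094
n=4: y≈3.003094, sp=3, e=sp−y≈-0.003094; I≈4.266281, D=e−e_prev≈-0.072469; u=3/4·(-0.003094)+2·4.266281+1/4·(-0.072469)≈8.512125; next y=3/10·3.003094+1/4·8.512125≈3.028959
n=5: y≈3.028959, sp=3, e=sp−y≈-0.028959; I≈4.237322, D=e−e_prev≈-0.025866; u=3/4·(-0.028959)+2·4.237322+1/4·(-0.025866)≈8.446458; next y=3/10·3.028959+1/4·8.446458≈3.020302
n=6: y≈3.020302, sp=3, e=sp−y≈-0.020302; I≈4.217020, D=e−e_prev≈0.008657; u=3/4·(-0.020302)+2·4.217020+1/4·0.008657≈8.420977; next y=3/10·3.020302+1/4·8.420977≈3.011335
n=7: y≈3.011335, sp=3, e=sp−y≈-0.011335; I≈4.205685, D=e−e_prev≈0.008967; u=3/4·(-0.011335)+2·4.205685+1/4·0.008967≈8.405110; next y=3/10·3.011335+1/4·8.405110≈3.004678
n=8: y≈3.004678, sp=3, e=sp−y≈-0.004678; I≈4.201007, D=e−e_prev≈0.006657; u=3/4·(-0.004678)+2·4.201007+1/4·0.006657≈8.400169; next y=3/10·3.004678+1/4·8.400169≈3.001446
n=9: y≈3.001446, sp=3, e=sp−y≈-0.001446; I≈4.199561, D=e−e_prev≈0.003232; u=3/4·(-0.001446)+2·4.199561+1/4·0.003232≈8.398846; next y=3/10·3.001446+1/4·8.398846≈3.000145
n=10: y≈3.000145, sp=3, e=sp−y≈-0.000145; I≈4.199416, D=e−e_prev≈0.001301; u=3/4·(-0.000145)+2·4.199416+1/4·0.001301≈8.399048; next y=3/10·3.000145+1/4·8.399048≈2.999806
n=11: y≈2.999806, sp=3, e=sp−y≈0.000194; I≈4.199610, D=e−e_prev≈0.000340; u=3/4·0.000194+2·4.199610+1/4·0.000340≈8.399451; next y=3/10·2.999806+1/4·8.399451≈2.999805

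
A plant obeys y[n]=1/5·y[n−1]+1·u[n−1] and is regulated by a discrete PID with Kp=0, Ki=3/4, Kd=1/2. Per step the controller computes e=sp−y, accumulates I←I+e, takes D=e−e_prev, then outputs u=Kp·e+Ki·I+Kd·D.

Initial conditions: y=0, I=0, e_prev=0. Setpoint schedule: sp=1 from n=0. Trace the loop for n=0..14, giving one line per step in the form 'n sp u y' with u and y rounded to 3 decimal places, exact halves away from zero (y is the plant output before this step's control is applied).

(exact arithmetic carried between steps; '≈' marks a value shown rounded to 6 d.p. or computed from one; I and e_prev carry over from the previous line; the table rounds u and y to 3 d.p., halves away from zero)
n=0: y=0, sp=1, e=sp−y=1; I=1, D=e−e_prev=1; u=0·1+3/4·1+1/2·1=1.25; next y=1/5·0+1·1.25=1.25
n=1: y=1.25, sp=1, e=sp−y=-0.25; I=0.75, D=e−e_prev=-1.25; u=0·(-0.25)+3/4·0.75+1/2·(-1.25)=-0.0625; next y=1/5·1.25+1·(-0.0625)=0.1875
n=2: y=0.1875, sp=1, e=sp−y=0.8125; I=1.5625, D=e−e_prev=1.0625; u=0·0.8125+3/4·1.5625+1/2·1.0625=1.703125; next y=1/5·0.1875+1·1.703125=1.740625
n=3: y=1.740625, sp=1, e=sp−y=-0.740625; I=0.821875, D=e−e_prev=-1.553125; u=0·(-0.740625)+3/4·0.821875+1/2·(-1.553125)≈-0.160156; next y=1/5·1.740625+1·(-0.160156)≈0.187969
n=4: y≈0.187969, sp=1, e=sp−y≈0.812031; I≈1.633906, D=e−e_prev≈1.552656; u=0·0.812031+3/4·1.633906+1/2·1.552656≈2.001758; next y=1/5·0.187969+1·2.001758≈2.039352
n=5: y≈2.039352, sp=1, e=sp−y≈-1.039352; I≈0.594555, D=e−e_prev≈-1.851383; u=0·(-1.039352)+3/4·0.594555+1/2·(-1.851383)≈-0.479775; next y=1/5·2.039352+1·(-0.479775)≈-0.071905
n=6: y≈-0.071905, sp=1, e=sp−y≈1.071905; I≈1.666460, D=e−e_prev≈2.111257; u=0·1.071905+3/4·1.666460+1/2·2.111257≈2.305473; next y=1/5·(-0.071905)+1·2.305473≈2.291092
n=7: y≈2.291092, sp=1, e=sp−y≈-1.291092; I≈0.375368, D=e−e_prev≈-2.362997; u=0·(-1.291092)+3/4·0.375368+1/2·(-2.362997)≈-0.899973; next y=1/5·2.291092+1·(-0.899973)≈-0.441754
n=8: y≈-0.441754, sp=1, e=sp−y≈1.441754; I≈1.817122, D=e−e_prev≈2.732847; u=0·1.441754+3/4·1.817122+1/2·2.732847≈2.729265; next y=1/5·(-0.441754)+1·2.729265≈2.640914
n=9: y≈2.640914, sp=1, e=sp−y≈-1.640914; I≈0.176208, D=e−e_prev≈-3.082668; u=0·(-1.640914)+3/4·0.176208+1/2·(-3.082668)≈-1.409178; next y=1/5·2.640914+1·(-1.409178)≈-0.880995
n=10: y≈-0.880995, sp=1, e=sp−y≈1.880995; I≈2.057203, D=e−e_prev≈3.521909; u=0·1.880995+3/4·2.057203+1/2·3.521909≈3.303857; next y=1/5·(-0.880995)+1·3.303857≈3.127658
n=11: y≈3.127658, sp=1, e=sp−y≈-2.127658; I≈-0.070455, D=e−e_prev≈-4.008653; u=0·(-2.127658)+3/4·(-0.070455)+1/2·(-4.008653)≈-2.057168; next y=1/5·3.127658+1·(-2.057168)≈-1.431636
n=12: y≈-1.431636, sp=1, e=sp−y≈2.431636; I≈2.361181, D=e−e_prev≈4.559294; u=0·2.431636+3/4·2.361181+1/2·4.559294≈4.050533; next y=1/5·(-1.431636)+1·4.050533≈3.764206
n=13: y≈3.764206, sp=1, e=sp−y≈-2.764206; I≈-0.403025, D=e−e_prev≈-5.195842; u=0·(-2.764206)+3/4·(-0.403025)+1/2·(-5.195842)≈-2.900190; next y=1/5·3.764206+1·(-2.900190)≈-2.147348
n=14: y≈-2.147348, sp=1, e=sp−y≈3.147348; I≈2.744324, D=e−e_prev≈5.911554; u=0·3.147348+3/4·2.744324+1/2·5.911554≈5.014020; next y=1/5·(-2.147348)+1·5.014020≈4.584550

0 1 1.250 0.000
1 1 -0.063 1.250
2 1 1.703 0.188
3 1 -0.160 1.741
4 1 2.002 0.188
5 1 -0.480 2.039
6 1 2.305 -0.072
7 1 -0.900 2.291
8 1 2.729 -0.442
9 1 -1.409 2.641
10 1 3.304 -0.881
11 1 -2.057 3.128
12 1 4.051 -1.432
13 1 -2.900 3.764
14 1 5.014 -2.147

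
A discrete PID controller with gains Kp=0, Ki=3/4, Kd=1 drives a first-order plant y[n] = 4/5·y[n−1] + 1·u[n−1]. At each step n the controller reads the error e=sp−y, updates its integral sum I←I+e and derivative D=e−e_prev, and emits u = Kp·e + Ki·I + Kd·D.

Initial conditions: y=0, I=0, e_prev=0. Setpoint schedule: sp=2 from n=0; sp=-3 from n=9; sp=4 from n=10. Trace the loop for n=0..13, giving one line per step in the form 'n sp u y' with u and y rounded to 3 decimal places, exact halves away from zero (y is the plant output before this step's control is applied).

0 2 3.500 0.000
1 2 -3.125 3.500
2 2 5.944 -0.325
3 2 -6.653 5.684
4 2 10.225 -2.106
5 2 -13.116 8.540
6 2 18.567 -6.284
7 2 -24.736 13.540
8 2 34.459 -13.904
9 -3 -54.977 23.336
10 4 84.138 -36.307
11 4 -112.224 55.092
12 4 156.531 -68.151
13 4 -210.381 102.010

(exact arithmetic carried between steps; '≈' marks a value shown rounded to 6 d.p. or computed from one; I and e_prev carry over from the previous line; the table rounds u and y to 3 d.p., halves away from zero)
n=0: y=0, sp=2, e=sp−y=2; I=2, D=e−e_prev=2; u=0·2+3/4·2+1·2=3.5; next y=4/5·0+1·3.5=3.5
n=1: y=3.5, sp=2, e=sp−y=-1.5; I=0.5, D=e−e_prev=-3.5; u=0·(-1.5)+3/4·0.5+1·(-3.5)=-3.125; next y=4/5·3.5+1·(-3.125)=-0.325
n=2: y=-0.325, sp=2, e=sp−y=2.325; I=2.825, D=e−e_prev=3.825; u=0·2.325+3/4·2.825+1·3.825=5.94375; next y=4/5·(-0.325)+1·5.94375=5.68375
n=3: y=5.68375, sp=2, e=sp−y=-3.68375; I=-0.85875, D=e−e_prev=-6.00875; u=0·(-3.68375)+3/4·(-0.85875)+1·(-6.00875)≈-6.652813; next y=4/5·5.68375+1·(-6.652813)≈-2.105813
n=4: y≈-2.105813, sp=2, e=sp−y≈4.105813; I≈3.247063, D=e−e_prev≈7.789563; u=0·4.105813+3/4·3.247063+1·7.789563≈10.224859; next y=4/5·(-2.105813)+1·10.224859≈8.540209
n=5: y≈8.540209, sp=2, e=sp−y≈-6.540209; I≈-3.293147, D=e−e_prev≈-10.646022; u=0·(-6.540209)+3/4·(-3.293147)+1·(-10.646022)≈-13.115882; next y=4/5·8.540209+1·(-13.115882)≈-6.283715
n=6: y≈-6.283715, sp=2, e=sp−y≈8.283715; I≈4.990568, D=e−e_prev≈14.823924; u=0·8.283715+3/4·4.990568+1·14.823924≈18.566850; next y=4/5·(-6.283715)+1·18.566850≈13.539878
n=7: y≈13.539878, sp=2, e=sp−y≈-11.539878; I≈-6.549310, D=e−e_prev≈-19.823593; u=0·(-11.539878)+3/4·(-6.549310)+1·(-19.823593)≈-24.735575; next y=4/5·13.539878+1·(-24.735575)≈-13.903673
n=8: y≈-13.903673, sp=2, e=sp−y≈15.903673; I≈9.354363, D=e−e_prev≈27.443551; u=0·15.903673+3/4·9.354363+1·27.443551≈34.459323; next y=4/5·(-13.903673)+1·34.459323≈23.336385
n=9: y≈23.336385, sp=-3, e=sp−y≈-26.336385; I≈-16.982022, D=e−e_prev≈-42.240057; u=0·(-26.336385)+3/4·(-16.982022)+1·(-42.240057)≈-54.976574; next y=4/5·23.336385+1·(-54.976574)≈-36.307466
n=10: y≈-36.307466, sp=4, e=sp−y≈40.307466; I≈23.325444, D=e−e_prev≈66.643851; u=0·40.307466+3/4·23.325444+1·66.643851≈84.137934; next y=4/5·(-36.307466)+1·84.137934≈55.091961
n=11: y≈55.091961, sp=4, e=sp−y≈-51.091961; I≈-27.766517, D=e−e_prev≈-91.399427; u=0·(-51.091961)+3/4·(-27.766517)+1·(-91.399427)≈-112.224315; next y=4/5·55.091961+1·(-112.224315)≈-68.150746
n=12: y≈-68.150746, sp=4, e=sp−y≈72.150746; I≈44.384229, D=e−e_prev≈123.242707; u=0·72.150746+3/4·44.384229+1·123.242707≈156.530879; next y=4/5·(-68.150746)+1·156.530879≈102.010282
n=13: y≈102.010282, sp=4, e=sp−y≈-98.010282; I≈-53.626053, D=e−e_prev≈-170.161028; u=0·(-98.010282)+3/4·(-53.626053)+1·(-170.161028)≈-210.380568; next y=4/5·102.010282+1·(-210.380568)≈-128.772342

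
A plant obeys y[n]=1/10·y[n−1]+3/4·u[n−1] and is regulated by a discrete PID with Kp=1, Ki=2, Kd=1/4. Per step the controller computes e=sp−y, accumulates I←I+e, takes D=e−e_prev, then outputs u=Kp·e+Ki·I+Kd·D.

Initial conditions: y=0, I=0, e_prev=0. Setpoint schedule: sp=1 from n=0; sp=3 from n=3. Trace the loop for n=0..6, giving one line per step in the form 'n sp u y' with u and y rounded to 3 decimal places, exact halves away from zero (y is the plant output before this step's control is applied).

(exact arithmetic carried between steps; '≈' marks a value shown rounded to 6 d.p. or computed from one; I and e_prev carry over from the previous line; the table rounds u and y to 3 d.p., halves away from zero)
n=0: y=0, sp=1, e=sp−y=1; I=1, D=e−e_prev=1; u=1·1+2·1+1/4·1=3.25; next y=1/10·0+3/4·3.25=2.4375
n=1: y=2.4375, sp=1, e=sp−y=-1.4375; I=-0.4375, D=e−e_prev=-2.4375; u=1·(-1.4375)+2·(-0.4375)+1/4·(-2.4375)=-2.921875; next y=1/10·2.4375+3/4·(-2.921875)≈-1.947656
n=2: y≈-1.947656, sp=1, e=sp−y≈2.947656; I≈2.510156, D=e−e_prev≈4.385156; u=1·2.947656+2·2.510156+1/4·4.385156≈9.064258; next y=1/10·(-1.947656)+3/4·9.064258≈6.603428
n=3: y≈6.603428, sp=3, e=sp−y≈-3.603428; I≈-1.093271, D=e−e_prev≈-6.551084; u=1·(-3.603428)+2·(-1.093271)+1/4·(-6.551084)≈-7.427742; next y=1/10·6.603428+3/4·(-7.427742)≈-4.910464
n=4: y≈-4.910464, sp=3, e=sp−y≈7.910464; I≈6.817192, D=e−e_prev≈11.513891; u=1·7.910464+2·6.817192+1/4·11.513891≈24.423320; next y=1/10·(-4.910464)+3/4·24.423320≈17.826444
n=5: y≈17.826444, sp=3, e=sp−y≈-14.826444; I≈-8.009252, D=e−e_prev≈-22.736907; u=1·(-14.826444)+2·(-8.009252)+1/4·(-22.736907)≈-36.529175; next y=1/10·17.826444+3/4·(-36.529175)≈-25.614237
n=6: y≈-25.614237, sp=3, e=sp−y≈28.614237; I≈20.604985, D=e−e_prev≈43.440680; u=1·28.614237+2·20.604985+1/4·43.440680≈80.684376; next y=1/10·(-25.614237)+3/4·80.684376≈57.951858

0 1 3.250 0.000
1 1 -2.922 2.438
2 1 9.064 -1.948
3 3 -7.428 6.603
4 3 24.423 -4.910
5 3 -36.529 17.826
6 3 80.684 -25.614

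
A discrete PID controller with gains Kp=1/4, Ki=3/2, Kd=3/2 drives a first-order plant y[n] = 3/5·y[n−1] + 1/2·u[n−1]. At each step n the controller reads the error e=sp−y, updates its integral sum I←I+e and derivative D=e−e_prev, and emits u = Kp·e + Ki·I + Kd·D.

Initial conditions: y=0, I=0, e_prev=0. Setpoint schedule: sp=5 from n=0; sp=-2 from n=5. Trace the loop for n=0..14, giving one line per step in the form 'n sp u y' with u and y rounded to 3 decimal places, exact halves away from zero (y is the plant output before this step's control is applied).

(exact arithmetic carried between steps; '≈' marks a value shown rounded to 6 d.p. or computed from one; I and e_prev carry over from the previous line; the table rounds u and y to 3 d.p., halves away from zero)
n=0: y=0, sp=5, e=sp−y=5; I=5, D=e−e_prev=5; u=1/4·5+3/2·5+3/2·5=16.25; next y=3/5·0+1/2·16.25=8.125
n=1: y=8.125, sp=5, e=sp−y=-3.125; I=1.875, D=e−e_prev=-8.125; u=1/4·(-3.125)+3/2·1.875+3/2·(-8.125)=-10.15625; next y=3/5·8.125+1/2·(-10.15625)=-0.203125
n=2: y=-0.203125, sp=5, e=sp−y=5.203125; I=7.078125, D=e−e_prev=8.328125; u=1/4·5.203125+3/2·7.078125+3/2·8.328125≈24.410156; next y=3/5·(-0.203125)+1/2·24.410156≈12.083203
n=3: y≈12.083203, sp=5, e=sp−y≈-7.083203; I≈-0.005078, D=e−e_prev≈-12.286328; u=1/4·(-7.083203)+3/2·(-0.005078)+3/2·(-12.286328)≈-20.207910; next y=3/5·12.083203+1/2·(-20.207910)≈-2.854033
n=4: y≈-2.854033, sp=5, e=sp−y≈7.854033; I≈7.848955, D=e−e_prev≈14.937236; u=1/4·7.854033+3/2·7.848955+3/2·14.937236≈36.142795; next y=3/5·(-2.854033)+1/2·36.142795≈16.358978
n=5: y≈16.358978, sp=-2, e=sp−y≈-18.358978; I≈-10.510023, D=e−e_prev≈-26.213011; u=1/4·(-18.358978)+3/2·(-10.510023)+3/2·(-26.213011)≈-59.674295; next y=3/5·16.358978+1/2·(-59.674295)≈-20.021761
n=6: y≈-20.021761, sp=-2, e=sp−y≈18.021761; I≈7.511738, D=e−e_prev≈36.380739; u=1/4·18.021761+3/2·7.511738+3/2·36.380739≈70.344155; next y=3/5·(-20.021761)+1/2·70.344155≈23.159021
n=7: y≈23.159021, sp=-2, e=sp−y≈-25.159021; I≈-17.647283, D=e−e_prev≈-43.180782; u=1/4·(-25.159021)+3/2·(-17.647283)+3/2·(-43.180782)≈-97.531853; next y=3/5·23.159021+1/2·(-97.531853)≈-34.870514
n=8: y≈-34.870514, sp=-2, e=sp−y≈32.870514; I≈15.223231, D=e−e_prev≈58.029535; u=1/4·32.870514+3/2·15.223231+3/2·58.029535≈118.096777; next y=3/5·(-34.870514)+1/2·118.096777≈38.126080
n=9: y≈38.126080, sp=-2, e=sp−y≈-40.126080; I≈-24.902849, D=e−e_prev≈-72.996594; u=1/4·(-40.126080)+3/2·(-24.902849)+3/2·(-72.996594)≈-156.880685; next y=3/5·38.126080+1/2·(-156.880685)≈-55.564694
n=10: y≈-55.564694, sp=-2, e=sp−y≈53.564694; I≈28.661845, D=e−e_prev≈93.690775; u=1/4·53.564694+3/2·28.661845+3/2·93.690775≈196.920103; next y=3/5·(-55.564694)+1/2·196.920103≈65.121235
n=11: y≈65.121235, sp=-2, e=sp−y≈-67.121235; I≈-38.459390, D=e−e_prev≈-120.685929; u=1/4·(-67.121235)+3/2·(-38.459390)+3/2·(-120.685929)≈-255.498287; next y=3/5·65.121235+1/2·(-255.498287)≈-88.676403
n=12: y≈-88.676403, sp=-2, e=sp−y≈86.676403; I≈48.217013, D=e−e_prev≈153.797638; u=1/4·86.676403+3/2·48.217013+3/2·153.797638≈324.691076; next y=3/5·(-88.676403)+1/2·324.691076≈109.139697
n=13: y≈109.139697, sp=-2, e=sp−y≈-111.139697; I≈-62.922684, D=e−e_prev≈-197.816099; u=1/4·(-111.139697)+3/2·(-62.922684)+3/2·(-197.816099)≈-418.893098; next y=3/5·109.139697+1/2·(-418.893098)≈-143.962731
n=14: y≈-143.962731, sp=-2, e=sp−y≈141.962731; I≈79.040048, D=e−e_prev≈253.102428; u=1/4·141.962731+3/2·79.040048+3/2·253.102428≈533.704396; next y=3/5·(-143.962731)+1/2·533.704396≈180.474559

0 5 16.250 0.000
1 5 -10.156 8.125
2 5 24.410 -0.203
3 5 -20.208 12.083
4 5 36.143 -2.854
5 -2 -59.674 16.359
6 -2 70.344 -20.022
7 -2 -97.532 23.159
8 -2 118.097 -34.871
9 -2 -156.881 38.126
10 -2 196.920 -55.565
11 -2 -255.498 65.121
12 -2 324.691 -88.676
13 -2 -418.893 109.140
14 -2 533.704 -143.963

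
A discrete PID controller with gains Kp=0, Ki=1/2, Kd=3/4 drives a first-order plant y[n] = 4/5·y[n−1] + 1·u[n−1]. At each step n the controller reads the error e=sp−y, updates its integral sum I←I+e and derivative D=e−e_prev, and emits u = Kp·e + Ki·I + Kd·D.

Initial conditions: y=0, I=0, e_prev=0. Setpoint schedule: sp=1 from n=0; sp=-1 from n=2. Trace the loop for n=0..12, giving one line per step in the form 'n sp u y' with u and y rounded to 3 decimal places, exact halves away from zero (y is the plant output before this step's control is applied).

0 1 1.250 0.000
1 1 -0.563 1.250
2 -1 -1.234 0.438
3 -1 0.590 -0.884
4 -1 -1.418 -0.118
5 -1 0.459 -1.512
6 -1 -1.282 -0.751
7 -1 0.579 -1.883
8 -1 -1.023 -0.927
9 -1 0.704 -1.765
10 -1 -0.863 -0.708
11 -1 0.686 -1.429
12 -1 -0.855 -0.458

(exact arithmetic carried between steps; '≈' marks a value shown rounded to 6 d.p. or computed from one; I and e_prev carry over from the previous line; the table rounds u and y to 3 d.p., halves away from zero)
n=0: y=0, sp=1, e=sp−y=1; I=1, D=e−e_prev=1; u=0·1+1/2·1+3/4·1=1.25; next y=4/5·0+1·1.25=1.25
n=1: y=1.25, sp=1, e=sp−y=-0.25; I=0.75, D=e−e_prev=-1.25; u=0·(-0.25)+1/2·0.75+3/4·(-1.25)=-0.5625; next y=4/5·1.25+1·(-0.5625)=0.4375
n=2: y=0.4375, sp=-1, e=sp−y=-1.4375; I=-0.6875, D=e−e_prev=-1.1875; u=0·(-1.4375)+1/2·(-0.6875)+3/4·(-1.1875)=-1.234375; next y=4/5·0.4375+1·(-1.234375)=-0.884375
n=3: y=-0.884375, sp=-1, e=sp−y=-0.115625; I=-0.803125, D=e−e_prev=1.321875; u=0·(-0.115625)+1/2·(-0.803125)+3/4·1.321875≈0.589844; next y=4/5·(-0.884375)+1·0.589844≈-0.117656
n=4: y≈-0.117656, sp=-1, e=sp−y≈-0.882344; I≈-1.685469, D=e−e_prev≈-0.766719; u=0·(-0.882344)+1/2·(-1.685469)+3/4·(-0.766719)≈-1.417773; next y=4/5·(-0.117656)+1·(-1.417773)≈-1.511898
n=5: y≈-1.511898, sp=-1, e=sp−y≈0.511898; I≈-1.173570, D=e−e_prev≈1.394242; u=0·0.511898+1/2·(-1.173570)+3/4·1.394242≈0.458896; next y=4/5·(-1.511898)+1·0.458896≈-0.750622
n=6: y≈-0.750622, sp=-1, e=sp−y≈-0.249378; I≈-1.422948, D=e−e_prev≈-0.761276; u=0·(-0.249378)+1/2·(-1.422948)+3/4·(-0.761276)≈-1.282431; next y=4/5·(-0.750622)+1·(-1.282431)≈-1.882929
n=7: y≈-1.882929, sp=-1, e=sp−y≈0.882929; I≈-0.540019, D=e−e_prev≈1.132307; u=0·0.882929+1/2·(-0.540019)+3/4·1.132307≈0.579220; next y=4/5·(-1.882929)+1·0.579220≈-0.927123
n=8: y≈-0.927123, sp=-1, e=sp−y≈-0.072877; I≈-0.612896, D=e−e_prev≈-0.955806; u=0·(-0.072877)+1/2·(-0.612896)+3/4·(-0.955806)≈-1.023303; next y=4/5·(-0.927123)+1·(-1.023303)≈-1.765001
n=9: y≈-1.765001, sp=-1, e=sp−y≈0.765001; I≈0.152105, D=e−e_prev≈0.837878; u=0·0.765001+1/2·0.152105+3/4·0.837878≈0.704461; next y=4/5·(-1.765001)+1·0.704461≈-0.707540
n=10: y≈-0.707540, sp=-1, e=sp−y≈-0.292460; I≈-0.140356, D=e−e_prev≈-1.057461; u=0·(-0.292460)+1/2·(-0.140356)+3/4·(-1.057461)≈-0.863274; next y=4/5·(-0.707540)+1·(-0.863274)≈-1.429306
n=11: y≈-1.429306, sp=-1, e=sp−y≈0.429306; I≈0.288950, D=e−e_prev≈0.721766; u=0·0.429306+1/2·0.288950+3/4·0.721766≈0.685799; next y=4/5·(-1.429306)+1·0.685799≈-0.457645
n=12: y≈-0.457645, sp=-1, e=sp−y≈-0.542355; I≈-0.253405, D=e−e_prev≈-0.971660; u=0·(-0.542355)+1/2·(-0.253405)+3/4·(-0.971660)≈-0.855448; next y=4/5·(-0.457645)+1·(-0.855448)≈-1.221564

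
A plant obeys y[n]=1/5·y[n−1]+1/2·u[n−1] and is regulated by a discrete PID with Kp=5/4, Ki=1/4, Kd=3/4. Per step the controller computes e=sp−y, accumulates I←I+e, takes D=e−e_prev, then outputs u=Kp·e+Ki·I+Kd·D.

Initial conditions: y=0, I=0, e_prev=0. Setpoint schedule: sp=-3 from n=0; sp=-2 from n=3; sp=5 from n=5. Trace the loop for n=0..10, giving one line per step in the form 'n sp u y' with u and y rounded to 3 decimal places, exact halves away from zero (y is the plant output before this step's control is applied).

0 -3 -6.750 0.000
1 -3 2.344 -3.375
2 -3 -8.805 0.497
3 -2 6.275 -4.303
4 -2 -12.305 2.277
5 5 25.252 -5.697
6 5 -21.967 11.487
7 5 34.688 -8.686
8 5 -31.679 15.607
9 5 47.620 -12.718
10 5 -45.660 21.266

(exact arithmetic carried between steps; '≈' marks a value shown rounded to 6 d.p. or computed from one; I and e_prev carry over from the previous line; the table rounds u and y to 3 d.p., halves away from zero)
n=0: y=0, sp=-3, e=sp−y=-3; I=-3, D=e−e_prev=-3; u=5/4·(-3)+1/4·(-3)+3/4·(-3)=-6.75; next y=1/5·0+1/2·(-6.75)=-3.375
n=1: y=-3.375, sp=-3, e=sp−y=0.375; I=-2.625, D=e−e_prev=3.375; u=5/4·0.375+1/4·(-2.625)+3/4·3.375=2.34375; next y=1/5·(-3.375)+1/2·2.34375=0.496875
n=2: y=0.496875, sp=-3, e=sp−y=-3.496875; I=-6.121875, D=e−e_prev=-3.871875; u=5/4·(-3.496875)+1/4·(-6.121875)+3/4·(-3.871875)≈-8.805469; next y=1/5·0.496875+1/2·(-8.805469)≈-4.303359
n=3: y≈-4.303359, sp=-2, e=sp−y≈2.303359; I≈-3.818516, D=e−e_prev≈5.800234; u=5/4·2.303359+1/4·(-3.818516)+3/4·5.800234≈6.274746; next y=1/5·(-4.303359)+1/2·6.274746≈2.276701
n=4: y≈2.276701, sp=-2, e=sp−y≈-4.276701; I≈-8.095217, D=e−e_prev≈-6.580061; u=5/4·(-4.276701)+1/4·(-8.095217)+3/4·(-6.580061)≈-12.304726; next y=1/5·2.276701+1/2·(-12.304726)≈-5.697023
n=5: y≈-5.697023, sp=5, e=sp−y≈10.697023; I≈2.601806, D=e−e_prev≈14.973724; u=5/4·10.697023+1/4·2.601806+3/4·14.973724≈25.252023; next y=1/5·(-5.697023)+1/2·25.252023≈11.486607
n=6: y≈11.486607, sp=5, e=sp−y≈-6.486607; I≈-3.884801, D=e−e_prev≈-17.183630; u=5/4·(-6.486607)+1/4·(-3.884801)+3/4·(-17.183630)≈-21.967181; next y=1/5·11.486607+1/2·(-21.967181)≈-8.686269
n=7: y≈-8.686269, sp=5, e=sp−y≈13.686269; I≈9.801468, D=e−e_prev≈20.172876; u=5/4·13.686269+1/4·9.801468+3/4·20.172876≈34.687861; next y=1/5·(-8.686269)+1/2·34.687861≈15.606677
n=8: y≈15.606677, sp=5, e=sp−y≈-10.606677; I≈-0.805208, D=e−e_prev≈-24.292946; u=5/4·(-10.606677)+1/4·(-0.805208)+3/4·(-24.292946)≈-31.679357; next y=1/5·15.606677+1/2·(-31.679357)≈-12.718343
n=9: y≈-12.718343, sp=5, e=sp−y≈17.718343; I≈16.913135, D=e−e_prev≈28.325020; u=5/4·17.718343+1/4·16.913135+3/4·28.325020≈47.619977; next y=1/5·(-12.718343)+1/2·47.619977≈21.266320
n=10: y≈21.266320, sp=5, e=sp−y≈-16.266320; I≈0.646815, D=e−e_prev≈-33.984663; u=5/4·(-16.266320)+1/4·0.646815+3/4·(-33.984663)≈-45.659694; next y=1/5·21.266320+1/2·(-45.659694)≈-18.576583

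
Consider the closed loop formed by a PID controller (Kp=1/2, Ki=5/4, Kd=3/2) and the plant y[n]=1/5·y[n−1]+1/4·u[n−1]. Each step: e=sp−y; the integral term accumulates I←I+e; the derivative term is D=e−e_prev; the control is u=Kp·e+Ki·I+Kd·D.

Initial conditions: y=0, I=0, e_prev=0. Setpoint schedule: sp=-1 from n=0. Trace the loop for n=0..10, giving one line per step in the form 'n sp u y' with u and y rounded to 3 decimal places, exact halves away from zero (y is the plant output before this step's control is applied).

(exact arithmetic carried between steps; '≈' marks a value shown rounded to 6 d.p. or computed from one; I and e_prev carry over from the previous line; the table rounds u and y to 3 d.p., halves away from zero)
n=0: y=0, sp=-1, e=sp−y=-1; I=-1, D=e−e_prev=-1; u=1/2·(-1)+5/4·(-1)+3/2·(-1)=-3.25; next y=1/5·0+1/4·(-3.25)=-0.8125
n=1: y=-0.8125, sp=-1, e=sp−y=-0.1875; I=-1.1875, D=e−e_prev=0.8125; u=1/2·(-0.1875)+5/4·(-1.1875)+3/2·0.8125=-0.359375; next y=1/5·(-0.8125)+1/4·(-0.359375)≈-0.252344
n=2: y≈-0.252344, sp=-1, e=sp−y≈-0.747656; I≈-1.935156, D=e−e_prev≈-0.560156; u=1/2·(-0.747656)+5/4·(-1.935156)+3/2·(-0.560156)≈-3.633008; next y=1/5·(-0.252344)+1/4·(-3.633008)≈-0.958721
n=3: y≈-0.958721, sp=-1, e=sp−y≈-0.041279; I≈-1.976436, D=e−e_prev≈0.706377; u=1/2·(-0.041279)+5/4·(-1.976436)+3/2·0.706377≈-1.431619; next y=1/5·(-0.958721)+1/4·(-1.431619)≈-0.549649
n=4: y≈-0.549649, sp=-1, e=sp−y≈-0.450351; I≈-2.426787, D=e−e_prev≈-0.409072; u=1/2·(-0.450351)+5/4·(-2.426787)+3/2·(-0.409072)≈-3.872267; next y=1/5·(-0.549649)+1/4·(-3.872267)≈-1.077996
n=5: y≈-1.077996, sp=-1, e=sp−y≈0.077996; I≈-2.348790, D=e−e_prev≈0.528348; u=1/2·0.077996+5/4·(-2.348790)+3/2·0.528348≈-2.104468; next y=1/5·(-1.077996)+1/4·(-2.104468)≈-0.741716
n=6: y≈-0.741716, sp=-1, e=sp−y≈-0.258284; I≈-2.607074, D=e−e_prev≈-0.336280; u=1/2·(-0.258284)+5/4·(-2.607074)+3/2·(-0.336280)≈-3.892405; next y=1/5·(-0.741716)+1/4·(-3.892405)≈-1.121444
n=7: y≈-1.121444, sp=-1, e=sp−y≈0.121444; I≈-2.485630, D=e−e_prev≈0.379728; u=1/2·0.121444+5/4·(-2.485630)+3/2·0.379728≈-2.476723; next y=1/5·(-1.121444)+1/4·(-2.476723)≈-0.843470
n=8: y≈-0.843470, sp=-1, e=sp−y≈-0.156530; I≈-2.642160, D=e−e_prev≈-0.277975; u=1/2·(-0.156530)+5/4·(-2.642160)+3/2·(-0.277975)≈-3.797928; next y=1/5·(-0.843470)+1/4·(-3.797928)≈-1.118176
n=9: y≈-1.118176, sp=-1, e=sp−y≈0.118176; I≈-2.523984, D=e−e_prev≈0.274706; u=1/2·0.118176+5/4·(-2.523984)+3/2·0.274706≈-2.683833; next y=1/5·(-1.118176)+1/4·(-2.683833)≈-0.894593
n=10: y≈-0.894593, sp=-1, e=sp−y≈-0.105407; I≈-2.629391, D=e−e_prev≈-0.223582; u=1/2·(-0.105407)+5/4·(-2.629391)+3/2·(-0.223582)≈-3.674815; next y=1/5·(-0.894593)+1/4·(-3.674815)≈-1.097623

0 -1 -3.250 0.000
1 -1 -0.359 -0.813
2 -1 -3.633 -0.252
3 -1 -1.432 -0.959
4 -1 -3.872 -0.550
5 -1 -2.104 -1.078
6 -1 -3.892 -0.742
7 -1 -2.477 -1.121
8 -1 -3.798 -0.843
9 -1 -2.684 -1.118
10 -1 -3.675 -0.895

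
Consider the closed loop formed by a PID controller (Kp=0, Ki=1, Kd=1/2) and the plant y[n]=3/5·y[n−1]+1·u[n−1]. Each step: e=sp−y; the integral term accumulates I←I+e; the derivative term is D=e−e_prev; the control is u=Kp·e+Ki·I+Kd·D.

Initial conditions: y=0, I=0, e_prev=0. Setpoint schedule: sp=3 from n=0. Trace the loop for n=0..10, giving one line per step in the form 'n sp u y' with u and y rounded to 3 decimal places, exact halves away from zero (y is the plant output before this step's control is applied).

0 3 4.500 0.000
1 3 -0.750 4.500
2 3 3.825 1.950
3 3 -0.968 4.995
4 3 3.008 2.030
5 3 -0.799 4.226
6 3 2.807 1.737
7 3 -0.343 3.849
8 3 2.688 1.967
9 3 -0.072 3.868
10 3 2.439 2.249

(exact arithmetic carried between steps; '≈' marks a value shown rounded to 6 d.p. or computed from one; I and e_prev carry over from the previous line; the table rounds u and y to 3 d.p., halves away from zero)
n=0: y=0, sp=3, e=sp−y=3; I=3, D=e−e_prev=3; u=0·3+1·3+1/2·3=4.5; next y=3/5·0+1·4.5=4.5
n=1: y=4.5, sp=3, e=sp−y=-1.5; I=1.5, D=e−e_prev=-4.5; u=0·(-1.5)+1·1.5+1/2·(-4.5)=-0.75; next y=3/5·4.5+1·(-0.75)=1.95
n=2: y=1.95, sp=3, e=sp−y=1.05; I=2.55, D=e−e_prev=2.55; u=0·1.05+1·2.55+1/2·2.55=3.825; next y=3/5·1.95+1·3.825=4.995
n=3: y=4.995, sp=3, e=sp−y=-1.995; I=0.555, D=e−e_prev=-3.045; u=0·(-1.995)+1·0.555+1/2·(-3.045)=-0.9675; next y=3/5·4.995+1·(-0.9675)=2.0295
n=4: y=2.0295, sp=3, e=sp−y=0.9705; I=1.5255, D=e−e_prev=2.9655; u=0·0.9705+1·1.5255+1/2·2.9655=3.00825; next y=3/5·2.0295+1·3.00825=4.22595
n=5: y=4.22595, sp=3, e=sp−y=-1.22595; I=0.29955, D=e−e_prev=-2.19645; u=0·(-1.22595)+1·0.29955+1/2·(-2.19645)=-0.798675; next y=3/5·4.22595+1·(-0.798675)=1.736895
n=6: y=1.736895, sp=3, e=sp−y=1.263105; I=1.562655, D=e−e_prev=2.489055; u=0·1.263105+1·1.562655+1/2·2.489055≈2.807183; next y=3/5·1.736895+1·2.807183≈3.849320
n=7: y≈3.849320, sp=3, e=sp−y≈-0.849320; I≈0.713336, D=e−e_prev≈-2.112425; u=0·(-0.849320)+1·0.713336+1/2·(-2.112425)≈-0.342877; next y=3/5·3.849320+1·(-0.342877)≈1.966715
n=8: y≈1.966715, sp=3, e=sp−y≈1.033285; I≈1.746621, D=e−e_prev≈1.882605; u=0·1.033285+1·1.746621+1/2·1.882605≈2.687923; next y=3/5·1.966715+1·2.687923≈3.867952
n=9: y≈3.867952, sp=3, e=sp−y≈-0.867952; I≈0.878669, D=e−e_prev≈-1.901237; u=0·(-0.867952)+1·0.878669+1/2·(-1.901237)≈-0.071950; next y=3/5·3.867952+1·(-0.071950)≈2.248821
n=10: y≈2.248821, sp=3, e=sp−y≈0.751179; I≈1.629847, D=e−e_prev≈1.619130; u=0·0.751179+1·1.629847+1/2·1.619130≈2.439413; next y=3/5·2.248821+1·2.439413≈3.788705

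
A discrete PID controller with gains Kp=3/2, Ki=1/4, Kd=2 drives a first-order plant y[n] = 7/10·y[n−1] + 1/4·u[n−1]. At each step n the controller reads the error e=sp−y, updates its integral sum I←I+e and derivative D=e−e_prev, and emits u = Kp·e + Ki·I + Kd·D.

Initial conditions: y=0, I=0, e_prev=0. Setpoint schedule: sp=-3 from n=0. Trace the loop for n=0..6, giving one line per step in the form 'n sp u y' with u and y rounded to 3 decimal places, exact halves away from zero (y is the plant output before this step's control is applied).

0 -3 -11.250 0.000
1 -3 4.547 -2.813
2 -3 -8.552 -0.832
3 -3 1.948 -2.720
4 -3 -6.785 -1.417
5 -3 0.192 -2.688
6 -3 -5.633 -1.834

(exact arithmetic carried between steps; '≈' marks a value shown rounded to 6 d.p. or computed from one; I and e_prev carry over from the previous line; the table rounds u and y to 3 d.p., halves away from zero)
n=0: y=0, sp=-3, e=sp−y=-3; I=-3, D=e−e_prev=-3; u=3/2·(-3)+1/4·(-3)+2·(-3)=-11.25; next y=7/10·0+1/4·(-11.25)=-2.8125
n=1: y=-2.8125, sp=-3, e=sp−y=-0.1875; I=-3.1875, D=e−e_prev=2.8125; u=3/2·(-0.1875)+1/4·(-3.1875)+2·2.8125=4.546875; next y=7/10·(-2.8125)+1/4·4.546875≈-0.832031
n=2: y≈-0.832031, sp=-3, e=sp−y≈-2.167969; I≈-5.355469, D=e−e_prev≈-1.980469; u=3/2·(-2.167969)+1/4·(-5.355469)+2·(-1.980469)≈-8.551758; next y=7/10·(-0.832031)+1/4·(-8.551758)≈-2.720361
n=3: y≈-2.720361, sp=-3, e=sp−y≈-0.279639; I≈-5.635107, D=e−e_prev≈1.888330; u=3/2·(-0.279639)+1/4·(-5.635107)+2·1.888330≈1.948425; next y=7/10·(-2.720361)+1/4·1.948425≈-1.417147
n=4: y≈-1.417147, sp=-3, e=sp−y≈-1.582853; I≈-7.217961, D=e−e_prev≈-1.303215; u=3/2·(-1.582853)+1/4·(-7.217961)+2·(-1.303215)≈-6.785200; next y=7/10·(-1.417147)+1/4·(-6.785200)≈-2.688303
n=5: y≈-2.688303, sp=-3, e=sp−y≈-0.311697; I≈-7.529658, D=e−e_prev≈1.271156; u=3/2·(-0.311697)+1/4·(-7.529658)+2·1.271156≈0.192351; next y=7/10·(-2.688303)+1/4·0.192351≈-1.833724
n=6: y≈-1.833724, sp=-3, e=sp−y≈-1.166276; I≈-8.695934, D=e−e_prev≈-0.854579; u=3/2·(-1.166276)+1/4·(-8.695934)+2·(-0.854579)≈-5.632555; next y=7/10·(-1.833724)+1/4·(-5.632555)≈-2.691745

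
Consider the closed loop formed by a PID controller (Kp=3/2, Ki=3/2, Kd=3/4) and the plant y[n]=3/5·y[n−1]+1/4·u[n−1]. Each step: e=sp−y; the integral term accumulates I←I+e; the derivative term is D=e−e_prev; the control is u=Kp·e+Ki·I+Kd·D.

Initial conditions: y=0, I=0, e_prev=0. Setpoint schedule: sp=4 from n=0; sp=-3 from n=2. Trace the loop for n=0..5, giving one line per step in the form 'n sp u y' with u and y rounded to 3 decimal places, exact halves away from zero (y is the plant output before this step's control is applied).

0 4 15.000 0.000
1 4 3.938 3.750
2 -3 -17.191 3.234
3 -3 -0.711 -2.357
4 -3 -8.738 -1.592
5 -3 -4.472 -3.140

(exact arithmetic carried between steps; '≈' marks a value shown rounded to 6 d.p. or computed from one; I and e_prev carry over from the previous line; the table rounds u and y to 3 d.p., halves away from zero)
n=0: y=0, sp=4, e=sp−y=4; I=4, D=e−e_prev=4; u=3/2·4+3/2·4+3/4·4=15; next y=3/5·0+1/4·15=3.75
n=1: y=3.75, sp=4, e=sp−y=0.25; I=4.25, D=e−e_prev=-3.75; u=3/2·0.25+3/2·4.25+3/4·(-3.75)=3.9375; next y=3/5·3.75+1/4·3.9375=3.234375
n=2: y=3.234375, sp=-3, e=sp−y=-6.234375; I=-1.984375, D=e−e_prev=-6.484375; u=3/2·(-6.234375)+3/2·(-1.984375)+3/4·(-6.484375)≈-17.191406; next y=3/5·3.234375+1/4·(-17.191406)≈-2.357227
n=3: y≈-2.357227, sp=-3, e=sp−y≈-0.642773; I≈-2.627148, D=e−e_prev≈5.591602; u=3/2·(-0.642773)+3/2·(-2.627148)+3/4·5.591602≈-0.711182; next y=3/5·(-2.357227)+1/4·(-0.711182)≈-1.592131
n=4: y≈-1.592131, sp=-3, e=sp−y≈-1.407869; I≈-4.035017, D=e−e_prev≈-0.765095; u=3/2·(-1.407869)+3/2·(-4.035017)+3/4·(-0.765095)≈-8.738150; next y=3/5·(-1.592131)+1/4·(-8.738150)≈-3.139816
n=5: y≈-3.139816, sp=-3, e=sp−y≈0.139816; I≈-3.895201, D=e−e_prev≈1.547685; u=3/2·0.139816+3/2·(-3.895201)+3/4·1.547685≈-4.472313; next y=3/5·(-3.139816)+1/4·(-4.472313)≈-3.001968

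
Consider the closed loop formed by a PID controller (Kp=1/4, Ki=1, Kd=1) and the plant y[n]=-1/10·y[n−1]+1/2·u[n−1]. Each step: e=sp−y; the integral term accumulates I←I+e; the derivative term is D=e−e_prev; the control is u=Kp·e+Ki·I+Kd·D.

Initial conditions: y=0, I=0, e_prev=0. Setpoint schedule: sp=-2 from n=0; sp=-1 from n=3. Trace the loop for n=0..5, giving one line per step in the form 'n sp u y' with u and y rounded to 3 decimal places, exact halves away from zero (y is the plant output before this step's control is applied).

0 -2 -4.500 0.000
1 -2 0.563 -2.250
2 -2 -7.639 0.506
3 -1 4.708 -3.870
4 -1 -12.673 2.741
5 -1 11.238 -6.611

(exact arithmetic carried between steps; '≈' marks a value shown rounded to 6 d.p. or computed from one; I and e_prev carry over from the previous line; the table rounds u and y to 3 d.p., halves away from zero)
n=0: y=0, sp=-2, e=sp−y=-2; I=-2, D=e−e_prev=-2; u=1/4·(-2)+1·(-2)+1·(-2)=-4.5; next y=-1/10·0+1/2·(-4.5)=-2.25
n=1: y=-2.25, sp=-2, e=sp−y=0.25; I=-1.75, D=e−e_prev=2.25; u=1/4·0.25+1·(-1.75)+1·2.25=0.5625; next y=-1/10·(-2.25)+1/2·0.5625=0.50625
n=2: y=0.50625, sp=-2, e=sp−y=-2.50625; I=-4.25625, D=e−e_prev=-2.75625; u=1/4·(-2.50625)+1·(-4.25625)+1·(-2.75625)≈-7.639063; next y=-1/10·0.50625+1/2·(-7.639063)≈-3.870156
n=3: y≈-3.870156, sp=-1, e=sp−y≈2.870156; I≈-1.386094, D=e−e_prev≈5.376406; u=1/4·2.870156+1·(-1.386094)+1·5.376406≈4.707852; next y=-1/10·(-3.870156)+1/2·4.707852≈2.740941
n=4: y≈2.740941, sp=-1, e=sp−y≈-3.740941; I≈-5.127035, D=e−e_prev≈-6.611098; u=1/4·(-3.740941)+1·(-5.127035)+1·(-6.611098)≈-12.673368; next y=-1/10·2.740941+1/2·(-12.673368)≈-6.610778
n=5: y≈-6.610778, sp=-1, e=sp−y≈5.610778; I≈0.483743, D=e−e_prev≈9.351720; u=1/4·5.610778+1·0.483743+1·9.351720≈11.238157; next y=-1/10·(-6.610778)+1/2·11.238157≈6.280156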